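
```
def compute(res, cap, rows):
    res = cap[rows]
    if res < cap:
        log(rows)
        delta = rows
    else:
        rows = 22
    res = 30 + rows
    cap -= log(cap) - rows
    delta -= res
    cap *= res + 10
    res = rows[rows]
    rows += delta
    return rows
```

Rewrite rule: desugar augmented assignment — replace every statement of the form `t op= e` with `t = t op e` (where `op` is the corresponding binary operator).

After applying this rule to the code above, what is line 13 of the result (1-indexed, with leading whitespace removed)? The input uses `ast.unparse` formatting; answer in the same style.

Transformed code:
def compute(res, cap, rows):
    res = cap[rows]
    if res < cap:
        log(rows)
        delta = rows
    else:
        rows = 22
    res = 30 + rows
    cap = cap - (log(cap) - rows)
    delta = delta - res
    cap = cap * (res + 10)
    res = rows[rows]
    rows = rows + delta
    return rows

rows = rows + delta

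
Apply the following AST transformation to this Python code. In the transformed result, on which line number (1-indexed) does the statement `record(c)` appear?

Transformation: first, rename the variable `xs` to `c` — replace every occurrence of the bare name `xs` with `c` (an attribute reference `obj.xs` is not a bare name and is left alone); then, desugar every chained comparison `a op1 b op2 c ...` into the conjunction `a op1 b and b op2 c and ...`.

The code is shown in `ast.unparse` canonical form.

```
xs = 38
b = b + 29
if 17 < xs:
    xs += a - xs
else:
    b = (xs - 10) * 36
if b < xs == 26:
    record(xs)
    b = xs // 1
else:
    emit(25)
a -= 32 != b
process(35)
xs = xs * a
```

Transformed code:
c = 38
b = b + 29
if 17 < c:
    c += a - c
else:
    b = (c - 10) * 36
if b < c and c == 26:
    record(c)
    b = c // 1
else:
    emit(25)
a -= 32 != b
process(35)
c = c * a

8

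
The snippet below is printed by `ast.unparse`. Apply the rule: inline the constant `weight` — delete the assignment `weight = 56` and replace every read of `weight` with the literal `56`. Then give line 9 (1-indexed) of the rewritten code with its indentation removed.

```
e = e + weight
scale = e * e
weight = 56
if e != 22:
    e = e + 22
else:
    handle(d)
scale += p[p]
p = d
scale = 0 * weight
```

scale = 0 * 56

Transformed code:
e = e + 56
scale = e * e
if e != 22:
    e = e + 22
else:
    handle(d)
scale += p[p]
p = d
scale = 0 * 56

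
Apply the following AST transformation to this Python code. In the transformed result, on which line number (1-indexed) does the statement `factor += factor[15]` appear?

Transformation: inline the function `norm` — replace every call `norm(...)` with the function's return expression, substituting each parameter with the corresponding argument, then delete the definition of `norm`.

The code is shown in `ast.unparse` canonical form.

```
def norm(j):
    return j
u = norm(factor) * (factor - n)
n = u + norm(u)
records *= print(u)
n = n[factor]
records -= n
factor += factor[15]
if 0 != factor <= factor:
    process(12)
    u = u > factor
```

Transformed code:
u = factor * (factor - n)
n = u + u
records *= print(u)
n = n[factor]
records -= n
factor += factor[15]
if 0 != factor <= factor:
    process(12)
    u = u > factor

6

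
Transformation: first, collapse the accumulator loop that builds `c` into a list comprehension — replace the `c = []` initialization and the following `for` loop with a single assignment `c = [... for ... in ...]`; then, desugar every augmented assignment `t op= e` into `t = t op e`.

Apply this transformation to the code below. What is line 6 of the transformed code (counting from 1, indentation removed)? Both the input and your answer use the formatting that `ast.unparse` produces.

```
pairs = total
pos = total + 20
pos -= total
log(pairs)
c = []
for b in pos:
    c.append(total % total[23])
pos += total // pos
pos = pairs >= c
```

pos = pos + total // pos

Transformed code:
pairs = total
pos = total + 20
pos = pos - total
log(pairs)
c = [total % total[23] for b in pos]
pos = pos + total // pos
pos = pairs >= c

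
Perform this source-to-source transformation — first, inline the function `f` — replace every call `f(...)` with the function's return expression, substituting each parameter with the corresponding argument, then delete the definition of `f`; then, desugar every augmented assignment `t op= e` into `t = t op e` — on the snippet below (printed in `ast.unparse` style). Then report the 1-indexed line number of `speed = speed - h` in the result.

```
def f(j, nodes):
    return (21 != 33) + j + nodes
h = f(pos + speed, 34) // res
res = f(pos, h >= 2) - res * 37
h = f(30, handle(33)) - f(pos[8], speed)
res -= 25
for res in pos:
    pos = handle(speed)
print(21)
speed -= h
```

8

Transformed code:
h = ((21 != 33) + (pos + speed) + 34) // res
res = (21 != 33) + pos + (h >= 2) - res * 37
h = (21 != 33) + 30 + handle(33) - ((21 != 33) + pos[8] + speed)
res = res - 25
for res in pos:
    pos = handle(speed)
print(21)
speed = speed - h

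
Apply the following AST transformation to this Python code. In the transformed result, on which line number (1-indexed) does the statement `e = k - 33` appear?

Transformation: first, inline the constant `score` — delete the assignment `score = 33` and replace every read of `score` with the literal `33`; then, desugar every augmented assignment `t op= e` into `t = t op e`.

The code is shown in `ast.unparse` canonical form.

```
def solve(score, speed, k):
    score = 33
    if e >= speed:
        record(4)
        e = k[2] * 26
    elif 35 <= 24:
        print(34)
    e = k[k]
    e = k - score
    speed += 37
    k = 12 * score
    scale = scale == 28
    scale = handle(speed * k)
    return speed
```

Transformed code:
def solve(score, speed, k):
    if e >= speed:
        record(4)
        e = k[2] * 26
    elif 35 <= 24:
        print(34)
    e = k[k]
    e = k - 33
    speed = speed + 37
    k = 12 * 33
    scale = scale == 28
    scale = handle(speed * k)
    return speed

8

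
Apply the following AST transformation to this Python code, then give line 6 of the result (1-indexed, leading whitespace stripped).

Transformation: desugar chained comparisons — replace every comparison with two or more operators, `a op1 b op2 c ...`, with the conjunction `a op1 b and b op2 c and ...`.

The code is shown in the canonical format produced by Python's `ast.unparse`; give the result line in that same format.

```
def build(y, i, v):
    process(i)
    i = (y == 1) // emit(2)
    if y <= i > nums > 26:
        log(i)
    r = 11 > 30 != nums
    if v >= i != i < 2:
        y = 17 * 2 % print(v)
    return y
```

r = 11 > 30 and 30 != nums

Transformed code:
def build(y, i, v):
    process(i)
    i = (y == 1) // emit(2)
    if y <= i and i > nums and (nums > 26):
        log(i)
    r = 11 > 30 and 30 != nums
    if v >= i and i != i and (i < 2):
        y = 17 * 2 % print(v)
    return y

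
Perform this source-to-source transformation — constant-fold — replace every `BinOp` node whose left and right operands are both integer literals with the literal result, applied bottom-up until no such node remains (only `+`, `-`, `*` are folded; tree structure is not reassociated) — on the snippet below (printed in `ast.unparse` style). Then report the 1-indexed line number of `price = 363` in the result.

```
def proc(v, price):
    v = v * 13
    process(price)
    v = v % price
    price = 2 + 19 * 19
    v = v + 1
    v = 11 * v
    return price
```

5

Transformed code:
def proc(v, price):
    v = v * 13
    process(price)
    v = v % price
    price = 363
    v = v + 1
    v = 11 * v
    return price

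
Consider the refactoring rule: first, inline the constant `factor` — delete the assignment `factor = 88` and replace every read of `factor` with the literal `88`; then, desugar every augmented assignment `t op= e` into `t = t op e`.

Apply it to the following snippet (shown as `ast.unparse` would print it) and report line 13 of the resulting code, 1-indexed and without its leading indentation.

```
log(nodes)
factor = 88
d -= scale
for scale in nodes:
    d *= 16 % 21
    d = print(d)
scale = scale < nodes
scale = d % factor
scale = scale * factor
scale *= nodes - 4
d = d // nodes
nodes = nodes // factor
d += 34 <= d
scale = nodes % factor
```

Transformed code:
log(nodes)
d = d - scale
for scale in nodes:
    d = d * (16 % 21)
    d = print(d)
scale = scale < nodes
scale = d % 88
scale = scale * 88
scale = scale * (nodes - 4)
d = d // nodes
nodes = nodes // 88
d = d + (34 <= d)
scale = nodes % 88

scale = nodes % 88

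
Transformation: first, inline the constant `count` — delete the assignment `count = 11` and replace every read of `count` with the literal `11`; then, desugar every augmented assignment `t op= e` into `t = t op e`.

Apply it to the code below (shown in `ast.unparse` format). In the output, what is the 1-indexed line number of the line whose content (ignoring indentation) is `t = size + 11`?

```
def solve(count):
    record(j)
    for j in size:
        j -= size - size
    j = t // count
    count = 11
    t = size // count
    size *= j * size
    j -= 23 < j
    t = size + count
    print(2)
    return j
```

9

Transformed code:
def solve(count):
    record(j)
    for j in size:
        j = j - (size - size)
    j = t // 11
    t = size // 11
    size = size * (j * size)
    j = j - (23 < j)
    t = size + 11
    print(2)
    return j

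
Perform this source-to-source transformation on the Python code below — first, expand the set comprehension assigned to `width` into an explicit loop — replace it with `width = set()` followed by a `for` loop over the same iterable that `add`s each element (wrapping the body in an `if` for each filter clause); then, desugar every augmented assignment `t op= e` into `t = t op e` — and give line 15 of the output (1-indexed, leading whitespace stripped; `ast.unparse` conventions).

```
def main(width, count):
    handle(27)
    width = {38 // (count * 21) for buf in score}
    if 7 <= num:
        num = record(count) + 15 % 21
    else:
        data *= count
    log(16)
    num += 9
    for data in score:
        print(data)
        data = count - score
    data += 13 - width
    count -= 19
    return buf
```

data = data + (13 - width)

Transformed code:
def main(width, count):
    handle(27)
    width = set()
    for buf in score:
        width.add(38 // (count * 21))
    if 7 <= num:
        num = record(count) + 15 % 21
    else:
        data = data * count
    log(16)
    num = num + 9
    for data in score:
        print(data)
        data = count - score
    data = data + (13 - width)
    count = count - 19
    return buf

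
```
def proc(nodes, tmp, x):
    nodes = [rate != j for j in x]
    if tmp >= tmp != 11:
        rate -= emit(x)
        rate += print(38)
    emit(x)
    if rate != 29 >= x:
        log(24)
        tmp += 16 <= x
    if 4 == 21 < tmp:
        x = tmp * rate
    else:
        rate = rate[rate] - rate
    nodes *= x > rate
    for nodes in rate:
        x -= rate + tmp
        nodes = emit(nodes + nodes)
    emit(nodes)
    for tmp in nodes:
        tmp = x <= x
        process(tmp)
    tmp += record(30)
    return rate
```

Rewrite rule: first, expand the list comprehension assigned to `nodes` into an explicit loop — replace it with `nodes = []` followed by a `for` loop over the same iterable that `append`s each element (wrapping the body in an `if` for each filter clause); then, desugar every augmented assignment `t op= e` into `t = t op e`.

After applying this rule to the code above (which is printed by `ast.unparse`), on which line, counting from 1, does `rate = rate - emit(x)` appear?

6

Transformed code:
def proc(nodes, tmp, x):
    nodes = []
    for j in x:
        nodes.append(rate != j)
    if tmp >= tmp != 11:
        rate = rate - emit(x)
        rate = rate + print(38)
    emit(x)
    if rate != 29 >= x:
        log(24)
        tmp = tmp + (16 <= x)
    if 4 == 21 < tmp:
        x = tmp * rate
    else:
        rate = rate[rate] - rate
    nodes = nodes * (x > rate)
    for nodes in rate:
        x = x - (rate + tmp)
        nodes = emit(nodes + nodes)
    emit(nodes)
    for tmp in nodes:
        tmp = x <= x
        process(tmp)
    tmp = tmp + record(30)
    return rate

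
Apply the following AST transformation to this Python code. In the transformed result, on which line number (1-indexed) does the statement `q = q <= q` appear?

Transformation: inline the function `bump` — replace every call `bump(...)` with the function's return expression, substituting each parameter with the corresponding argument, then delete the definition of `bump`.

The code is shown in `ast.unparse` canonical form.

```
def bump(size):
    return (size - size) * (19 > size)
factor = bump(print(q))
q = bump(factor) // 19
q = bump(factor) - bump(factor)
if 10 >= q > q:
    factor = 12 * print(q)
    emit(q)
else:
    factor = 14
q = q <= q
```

Transformed code:
factor = (print(q) - print(q)) * (19 > print(q))
q = (factor - factor) * (19 > factor) // 19
q = (factor - factor) * (19 > factor) - (factor - factor) * (19 > factor)
if 10 >= q > q:
    factor = 12 * print(q)
    emit(q)
else:
    factor = 14
q = q <= q

9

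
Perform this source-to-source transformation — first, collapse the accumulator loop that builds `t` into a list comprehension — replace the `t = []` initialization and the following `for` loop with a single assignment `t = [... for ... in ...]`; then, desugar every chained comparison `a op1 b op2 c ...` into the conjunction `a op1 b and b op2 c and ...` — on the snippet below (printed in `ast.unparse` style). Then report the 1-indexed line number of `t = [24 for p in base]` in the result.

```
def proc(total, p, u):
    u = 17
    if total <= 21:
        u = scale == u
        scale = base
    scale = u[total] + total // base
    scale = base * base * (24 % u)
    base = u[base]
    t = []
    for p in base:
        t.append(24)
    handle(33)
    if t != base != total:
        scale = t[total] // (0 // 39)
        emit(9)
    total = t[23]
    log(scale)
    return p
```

Transformed code:
def proc(total, p, u):
    u = 17
    if total <= 21:
        u = scale == u
        scale = base
    scale = u[total] + total // base
    scale = base * base * (24 % u)
    base = u[base]
    t = [24 for p in base]
    handle(33)
    if t != base and base != total:
        scale = t[total] // (0 // 39)
        emit(9)
    total = t[23]
    log(scale)
    return p

9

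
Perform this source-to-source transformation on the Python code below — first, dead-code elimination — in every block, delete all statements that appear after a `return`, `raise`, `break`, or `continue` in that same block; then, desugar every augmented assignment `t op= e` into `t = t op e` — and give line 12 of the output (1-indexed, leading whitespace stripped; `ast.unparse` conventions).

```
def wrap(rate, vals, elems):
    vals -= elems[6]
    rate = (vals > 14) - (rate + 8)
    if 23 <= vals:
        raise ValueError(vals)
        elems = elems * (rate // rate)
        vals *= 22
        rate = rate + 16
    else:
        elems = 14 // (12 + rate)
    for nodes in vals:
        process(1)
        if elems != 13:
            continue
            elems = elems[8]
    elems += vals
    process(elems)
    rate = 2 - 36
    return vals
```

elems = elems + vals

Transformed code:
def wrap(rate, vals, elems):
    vals = vals - elems[6]
    rate = (vals > 14) - (rate + 8)
    if 23 <= vals:
        raise ValueError(vals)
    else:
        elems = 14 // (12 + rate)
    for nodes in vals:
        process(1)
        if elems != 13:
            continue
    elems = elems + vals
    process(elems)
    rate = 2 - 36
    return vals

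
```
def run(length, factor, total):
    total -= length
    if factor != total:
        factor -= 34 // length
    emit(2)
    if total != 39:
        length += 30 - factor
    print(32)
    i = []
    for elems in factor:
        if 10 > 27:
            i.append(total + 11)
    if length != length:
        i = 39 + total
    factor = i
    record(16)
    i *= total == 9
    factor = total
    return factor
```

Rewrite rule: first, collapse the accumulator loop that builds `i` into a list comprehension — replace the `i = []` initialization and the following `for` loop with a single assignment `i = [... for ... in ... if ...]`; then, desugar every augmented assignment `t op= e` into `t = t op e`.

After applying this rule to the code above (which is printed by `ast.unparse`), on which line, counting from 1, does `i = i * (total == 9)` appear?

Transformed code:
def run(length, factor, total):
    total = total - length
    if factor != total:
        factor = factor - 34 // length
    emit(2)
    if total != 39:
        length = length + (30 - factor)
    print(32)
    i = [total + 11 for elems in factor if 10 > 27]
    if length != length:
        i = 39 + total
    factor = i
    record(16)
    i = i * (total == 9)
    factor = total
    return factor

14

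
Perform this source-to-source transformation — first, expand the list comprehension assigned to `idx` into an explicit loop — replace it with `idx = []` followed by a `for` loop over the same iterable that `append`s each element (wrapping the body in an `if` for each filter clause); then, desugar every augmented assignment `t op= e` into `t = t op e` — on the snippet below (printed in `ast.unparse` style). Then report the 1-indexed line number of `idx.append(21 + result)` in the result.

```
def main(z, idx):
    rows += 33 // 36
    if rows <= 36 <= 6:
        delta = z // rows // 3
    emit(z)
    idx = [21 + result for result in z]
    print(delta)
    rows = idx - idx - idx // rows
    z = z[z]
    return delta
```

8

Transformed code:
def main(z, idx):
    rows = rows + 33 // 36
    if rows <= 36 <= 6:
        delta = z // rows // 3
    emit(z)
    idx = []
    for result in z:
        idx.append(21 + result)
    print(delta)
    rows = idx - idx - idx // rows
    z = z[z]
    return delta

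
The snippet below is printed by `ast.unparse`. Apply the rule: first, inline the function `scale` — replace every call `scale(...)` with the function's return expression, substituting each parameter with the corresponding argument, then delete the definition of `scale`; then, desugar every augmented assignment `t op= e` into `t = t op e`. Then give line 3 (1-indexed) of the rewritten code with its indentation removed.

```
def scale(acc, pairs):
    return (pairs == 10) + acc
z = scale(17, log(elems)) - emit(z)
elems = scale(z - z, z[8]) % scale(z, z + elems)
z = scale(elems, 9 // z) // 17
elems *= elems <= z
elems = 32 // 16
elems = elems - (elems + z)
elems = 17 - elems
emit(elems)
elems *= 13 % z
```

Transformed code:
z = (log(elems) == 10) + 17 - emit(z)
elems = ((z[8] == 10) + (z - z)) % ((z + elems == 10) + z)
z = ((9 // z == 10) + elems) // 17
elems = elems * (elems <= z)
elems = 32 // 16
elems = elems - (elems + z)
elems = 17 - elems
emit(elems)
elems = elems * (13 % z)

z = ((9 // z == 10) + elems) // 17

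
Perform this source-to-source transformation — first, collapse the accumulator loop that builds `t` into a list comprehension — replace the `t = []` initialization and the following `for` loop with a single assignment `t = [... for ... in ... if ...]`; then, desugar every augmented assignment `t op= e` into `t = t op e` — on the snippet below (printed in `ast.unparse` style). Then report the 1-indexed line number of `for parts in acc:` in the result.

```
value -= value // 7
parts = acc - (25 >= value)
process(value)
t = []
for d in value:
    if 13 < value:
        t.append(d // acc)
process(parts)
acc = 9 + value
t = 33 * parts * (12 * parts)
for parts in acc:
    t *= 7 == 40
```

8

Transformed code:
value = value - value // 7
parts = acc - (25 >= value)
process(value)
t = [d // acc for d in value if 13 < value]
process(parts)
acc = 9 + value
t = 33 * parts * (12 * parts)
for parts in acc:
    t = t * (7 == 40)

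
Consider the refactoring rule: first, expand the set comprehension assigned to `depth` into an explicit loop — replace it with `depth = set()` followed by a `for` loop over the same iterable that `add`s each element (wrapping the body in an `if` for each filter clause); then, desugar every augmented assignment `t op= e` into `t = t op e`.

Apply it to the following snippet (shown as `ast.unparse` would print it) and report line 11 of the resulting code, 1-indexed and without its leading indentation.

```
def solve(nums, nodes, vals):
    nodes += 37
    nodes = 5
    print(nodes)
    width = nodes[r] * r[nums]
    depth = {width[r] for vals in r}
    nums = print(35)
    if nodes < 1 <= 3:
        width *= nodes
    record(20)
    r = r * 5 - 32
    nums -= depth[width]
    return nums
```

width = width * nodes

Transformed code:
def solve(nums, nodes, vals):
    nodes = nodes + 37
    nodes = 5
    print(nodes)
    width = nodes[r] * r[nums]
    depth = set()
    for vals in r:
        depth.add(width[r])
    nums = print(35)
    if nodes < 1 <= 3:
        width = width * nodes
    record(20)
    r = r * 5 - 32
    nums = nums - depth[width]
    return nums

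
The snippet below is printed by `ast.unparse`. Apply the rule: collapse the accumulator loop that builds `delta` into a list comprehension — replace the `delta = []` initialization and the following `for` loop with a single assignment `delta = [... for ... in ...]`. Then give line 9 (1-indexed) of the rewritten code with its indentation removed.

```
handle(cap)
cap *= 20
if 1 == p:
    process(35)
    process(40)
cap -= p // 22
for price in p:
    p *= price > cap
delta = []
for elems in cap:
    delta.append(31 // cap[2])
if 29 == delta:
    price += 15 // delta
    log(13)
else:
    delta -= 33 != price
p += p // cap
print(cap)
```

Transformed code:
handle(cap)
cap *= 20
if 1 == p:
    process(35)
    process(40)
cap -= p // 22
for price in p:
    p *= price > cap
delta = [31 // cap[2] for elems in cap]
if 29 == delta:
    price += 15 // delta
    log(13)
else:
    delta -= 33 != price
p += p // cap
print(cap)

delta = [31 // cap[2] for elems in cap]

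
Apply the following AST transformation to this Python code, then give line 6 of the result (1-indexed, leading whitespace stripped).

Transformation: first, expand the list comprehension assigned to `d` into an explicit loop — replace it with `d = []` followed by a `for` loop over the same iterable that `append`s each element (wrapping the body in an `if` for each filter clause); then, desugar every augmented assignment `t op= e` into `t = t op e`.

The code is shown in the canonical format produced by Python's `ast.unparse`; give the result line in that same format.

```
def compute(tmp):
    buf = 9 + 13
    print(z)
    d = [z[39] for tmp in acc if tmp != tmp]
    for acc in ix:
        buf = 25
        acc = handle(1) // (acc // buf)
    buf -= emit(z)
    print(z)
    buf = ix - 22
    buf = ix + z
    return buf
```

if tmp != tmp:

Transformed code:
def compute(tmp):
    buf = 9 + 13
    print(z)
    d = []
    for tmp in acc:
        if tmp != tmp:
            d.append(z[39])
    for acc in ix:
        buf = 25
        acc = handle(1) // (acc // buf)
    buf = buf - emit(z)
    print(z)
    buf = ix - 22
    buf = ix + z
    return buf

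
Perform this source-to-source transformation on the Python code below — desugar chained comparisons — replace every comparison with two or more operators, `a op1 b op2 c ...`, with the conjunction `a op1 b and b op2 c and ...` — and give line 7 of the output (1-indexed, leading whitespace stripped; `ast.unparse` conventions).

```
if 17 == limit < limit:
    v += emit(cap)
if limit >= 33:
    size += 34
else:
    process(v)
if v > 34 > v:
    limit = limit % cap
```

Transformed code:
if 17 == limit and limit < limit:
    v += emit(cap)
if limit >= 33:
    size += 34
else:
    process(v)
if v > 34 and 34 > v:
    limit = limit % cap

if v > 34 and 34 > v:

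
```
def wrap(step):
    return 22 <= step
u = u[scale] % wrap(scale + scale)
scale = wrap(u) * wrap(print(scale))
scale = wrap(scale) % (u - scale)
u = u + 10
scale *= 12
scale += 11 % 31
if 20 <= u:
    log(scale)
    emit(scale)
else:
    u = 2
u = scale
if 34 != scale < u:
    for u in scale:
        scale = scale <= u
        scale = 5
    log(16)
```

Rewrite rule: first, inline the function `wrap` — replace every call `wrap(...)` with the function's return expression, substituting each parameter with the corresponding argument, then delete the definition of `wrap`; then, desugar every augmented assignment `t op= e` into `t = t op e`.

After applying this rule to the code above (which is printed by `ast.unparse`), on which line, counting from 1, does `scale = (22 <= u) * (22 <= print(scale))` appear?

Transformed code:
u = u[scale] % (22 <= scale + scale)
scale = (22 <= u) * (22 <= print(scale))
scale = (22 <= scale) % (u - scale)
u = u + 10
scale = scale * 12
scale = scale + 11 % 31
if 20 <= u:
    log(scale)
    emit(scale)
else:
    u = 2
u = scale
if 34 != scale < u:
    for u in scale:
        scale = scale <= u
        scale = 5
    log(16)

2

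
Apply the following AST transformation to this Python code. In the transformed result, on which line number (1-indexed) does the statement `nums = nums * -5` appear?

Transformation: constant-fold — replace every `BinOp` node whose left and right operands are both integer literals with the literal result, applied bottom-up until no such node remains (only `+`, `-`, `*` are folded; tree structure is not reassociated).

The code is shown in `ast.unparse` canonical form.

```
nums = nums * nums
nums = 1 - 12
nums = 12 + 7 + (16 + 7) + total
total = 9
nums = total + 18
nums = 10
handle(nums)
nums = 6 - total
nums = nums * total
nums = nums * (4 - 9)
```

10

Transformed code:
nums = nums * nums
nums = -11
nums = 42 + total
total = 9
nums = total + 18
nums = 10
handle(nums)
nums = 6 - total
nums = nums * total
nums = nums * -5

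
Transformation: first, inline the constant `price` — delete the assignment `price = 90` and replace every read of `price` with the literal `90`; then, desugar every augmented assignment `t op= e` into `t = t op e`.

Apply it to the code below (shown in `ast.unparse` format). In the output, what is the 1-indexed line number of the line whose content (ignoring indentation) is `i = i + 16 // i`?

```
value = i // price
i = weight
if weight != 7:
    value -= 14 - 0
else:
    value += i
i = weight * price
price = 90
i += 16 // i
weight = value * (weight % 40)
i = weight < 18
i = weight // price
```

Transformed code:
value = i // 90
i = weight
if weight != 7:
    value = value - (14 - 0)
else:
    value = value + i
i = weight * 90
i = i + 16 // i
weight = value * (weight % 40)
i = weight < 18
i = weight // 90

8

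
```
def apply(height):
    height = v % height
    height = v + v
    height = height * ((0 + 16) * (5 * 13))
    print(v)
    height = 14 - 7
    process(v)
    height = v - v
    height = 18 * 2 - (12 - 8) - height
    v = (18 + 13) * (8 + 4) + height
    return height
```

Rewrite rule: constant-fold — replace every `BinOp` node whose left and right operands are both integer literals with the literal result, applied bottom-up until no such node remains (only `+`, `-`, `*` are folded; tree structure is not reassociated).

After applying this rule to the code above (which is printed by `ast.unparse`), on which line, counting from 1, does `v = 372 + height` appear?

10

Transformed code:
def apply(height):
    height = v % height
    height = v + v
    height = height * 1040
    print(v)
    height = 7
    process(v)
    height = v - v
    height = 32 - height
    v = 372 + height
    return height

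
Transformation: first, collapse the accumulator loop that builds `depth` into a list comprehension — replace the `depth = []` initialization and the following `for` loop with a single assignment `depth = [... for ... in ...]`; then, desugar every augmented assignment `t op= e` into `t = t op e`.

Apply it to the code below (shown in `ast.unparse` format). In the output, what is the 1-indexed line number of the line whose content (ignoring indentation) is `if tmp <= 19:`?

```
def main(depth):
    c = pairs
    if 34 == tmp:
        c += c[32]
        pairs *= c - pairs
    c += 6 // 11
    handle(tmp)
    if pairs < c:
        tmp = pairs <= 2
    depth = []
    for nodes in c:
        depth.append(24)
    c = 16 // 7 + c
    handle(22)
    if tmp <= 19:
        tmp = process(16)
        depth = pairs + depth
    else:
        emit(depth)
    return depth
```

Transformed code:
def main(depth):
    c = pairs
    if 34 == tmp:
        c = c + c[32]
        pairs = pairs * (c - pairs)
    c = c + 6 // 11
    handle(tmp)
    if pairs < c:
        tmp = pairs <= 2
    depth = [24 for nodes in c]
    c = 16 // 7 + c
    handle(22)
    if tmp <= 19:
        tmp = process(16)
        depth = pairs + depth
    else:
        emit(depth)
    return depth

13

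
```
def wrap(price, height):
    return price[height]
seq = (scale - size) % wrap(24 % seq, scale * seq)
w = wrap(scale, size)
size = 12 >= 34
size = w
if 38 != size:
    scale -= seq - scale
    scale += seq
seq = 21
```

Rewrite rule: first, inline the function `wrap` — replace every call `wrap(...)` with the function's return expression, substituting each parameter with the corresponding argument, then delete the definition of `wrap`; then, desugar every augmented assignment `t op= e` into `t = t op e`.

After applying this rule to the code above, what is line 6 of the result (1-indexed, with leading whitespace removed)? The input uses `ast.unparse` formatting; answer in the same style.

Transformed code:
seq = (scale - size) % (24 % seq)[scale * seq]
w = scale[size]
size = 12 >= 34
size = w
if 38 != size:
    scale = scale - (seq - scale)
    scale = scale + seq
seq = 21

scale = scale - (seq - scale)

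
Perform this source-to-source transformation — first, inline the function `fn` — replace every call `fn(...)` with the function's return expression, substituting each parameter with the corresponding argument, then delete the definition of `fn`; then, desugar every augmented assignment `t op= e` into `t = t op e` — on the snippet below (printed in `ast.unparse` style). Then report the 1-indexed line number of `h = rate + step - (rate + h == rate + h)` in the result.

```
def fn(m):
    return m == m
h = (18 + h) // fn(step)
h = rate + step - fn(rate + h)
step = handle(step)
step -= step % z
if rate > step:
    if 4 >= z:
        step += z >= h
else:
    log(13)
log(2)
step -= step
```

Transformed code:
h = (18 + h) // (step == step)
h = rate + step - (rate + h == rate + h)
step = handle(step)
step = step - step % z
if rate > step:
    if 4 >= z:
        step = step + (z >= h)
else:
    log(13)
log(2)
step = step - step

2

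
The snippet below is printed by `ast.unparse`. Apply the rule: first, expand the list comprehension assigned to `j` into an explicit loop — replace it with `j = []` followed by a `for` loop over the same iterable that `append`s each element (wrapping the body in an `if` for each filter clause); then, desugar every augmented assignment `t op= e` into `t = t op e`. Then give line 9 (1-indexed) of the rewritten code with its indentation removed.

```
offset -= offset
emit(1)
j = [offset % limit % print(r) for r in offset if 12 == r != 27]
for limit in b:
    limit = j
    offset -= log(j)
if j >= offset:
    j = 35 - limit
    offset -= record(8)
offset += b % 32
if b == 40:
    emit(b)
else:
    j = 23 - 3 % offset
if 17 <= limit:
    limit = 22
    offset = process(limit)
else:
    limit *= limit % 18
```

offset = offset - log(j)

Transformed code:
offset = offset - offset
emit(1)
j = []
for r in offset:
    if 12 == r != 27:
        j.append(offset % limit % print(r))
for limit in b:
    limit = j
    offset = offset - log(j)
if j >= offset:
    j = 35 - limit
    offset = offset - record(8)
offset = offset + b % 32
if b == 40:
    emit(b)
else:
    j = 23 - 3 % offset
if 17 <= limit:
    limit = 22
    offset = process(limit)
else:
    limit = limit * (limit % 18)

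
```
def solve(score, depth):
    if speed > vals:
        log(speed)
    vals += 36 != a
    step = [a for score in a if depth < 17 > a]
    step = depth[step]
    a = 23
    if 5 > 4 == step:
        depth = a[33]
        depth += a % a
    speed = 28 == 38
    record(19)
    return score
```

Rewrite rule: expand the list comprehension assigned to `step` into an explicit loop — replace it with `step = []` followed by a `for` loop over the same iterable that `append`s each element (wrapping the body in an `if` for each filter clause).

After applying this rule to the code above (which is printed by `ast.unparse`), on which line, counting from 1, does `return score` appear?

Transformed code:
def solve(score, depth):
    if speed > vals:
        log(speed)
    vals += 36 != a
    step = []
    for score in a:
        if depth < 17 > a:
            step.append(a)
    step = depth[step]
    a = 23
    if 5 > 4 == step:
        depth = a[33]
        depth += a % a
    speed = 28 == 38
    record(19)
    return score

16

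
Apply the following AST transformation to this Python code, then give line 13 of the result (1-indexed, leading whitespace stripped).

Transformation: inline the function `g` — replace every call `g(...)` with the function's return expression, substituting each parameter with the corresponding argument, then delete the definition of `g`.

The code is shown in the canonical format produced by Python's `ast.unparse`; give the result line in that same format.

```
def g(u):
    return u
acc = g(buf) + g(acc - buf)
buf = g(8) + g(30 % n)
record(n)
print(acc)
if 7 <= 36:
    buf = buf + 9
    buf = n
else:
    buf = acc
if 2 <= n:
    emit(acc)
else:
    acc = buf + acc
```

acc = buf + acc

Transformed code:
acc = buf + (acc - buf)
buf = 8 + 30 % n
record(n)
print(acc)
if 7 <= 36:
    buf = buf + 9
    buf = n
else:
    buf = acc
if 2 <= n:
    emit(acc)
else:
    acc = buf + acc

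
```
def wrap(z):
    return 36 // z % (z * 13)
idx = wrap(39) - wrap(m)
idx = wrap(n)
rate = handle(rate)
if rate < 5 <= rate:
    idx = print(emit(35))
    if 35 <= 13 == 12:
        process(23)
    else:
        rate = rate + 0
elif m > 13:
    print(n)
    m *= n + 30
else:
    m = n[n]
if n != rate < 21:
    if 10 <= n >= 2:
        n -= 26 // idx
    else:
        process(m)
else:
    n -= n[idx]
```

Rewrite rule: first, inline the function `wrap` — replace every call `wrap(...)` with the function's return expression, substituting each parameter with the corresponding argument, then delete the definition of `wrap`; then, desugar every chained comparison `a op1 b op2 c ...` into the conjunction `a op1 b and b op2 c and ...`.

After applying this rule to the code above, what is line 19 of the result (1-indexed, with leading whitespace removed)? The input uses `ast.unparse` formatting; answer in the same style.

process(m)

Transformed code:
idx = 36 // 39 % (39 * 13) - 36 // m % (m * 13)
idx = 36 // n % (n * 13)
rate = handle(rate)
if rate < 5 and 5 <= rate:
    idx = print(emit(35))
    if 35 <= 13 and 13 == 12:
        process(23)
    else:
        rate = rate + 0
elif m > 13:
    print(n)
    m *= n + 30
else:
    m = n[n]
if n != rate and rate < 21:
    if 10 <= n and n >= 2:
        n -= 26 // idx
    else:
        process(m)
else:
    n -= n[idx]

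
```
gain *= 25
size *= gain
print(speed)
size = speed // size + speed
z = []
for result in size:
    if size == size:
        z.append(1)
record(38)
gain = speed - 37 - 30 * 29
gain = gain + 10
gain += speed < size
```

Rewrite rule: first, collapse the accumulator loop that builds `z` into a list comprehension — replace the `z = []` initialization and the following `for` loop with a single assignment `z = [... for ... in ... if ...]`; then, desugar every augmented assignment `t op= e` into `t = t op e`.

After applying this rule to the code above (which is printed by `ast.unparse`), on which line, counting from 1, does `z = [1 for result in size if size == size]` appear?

Transformed code:
gain = gain * 25
size = size * gain
print(speed)
size = speed // size + speed
z = [1 for result in size if size == size]
record(38)
gain = speed - 37 - 30 * 29
gain = gain + 10
gain = gain + (speed < size)

5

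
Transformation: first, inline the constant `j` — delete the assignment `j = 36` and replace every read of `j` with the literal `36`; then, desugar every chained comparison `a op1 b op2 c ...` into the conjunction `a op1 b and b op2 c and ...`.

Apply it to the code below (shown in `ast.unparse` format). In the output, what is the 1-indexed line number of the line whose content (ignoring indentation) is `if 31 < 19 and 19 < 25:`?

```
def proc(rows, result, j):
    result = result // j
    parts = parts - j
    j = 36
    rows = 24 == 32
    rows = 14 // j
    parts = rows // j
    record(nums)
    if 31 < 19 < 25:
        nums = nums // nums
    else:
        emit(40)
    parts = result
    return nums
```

8

Transformed code:
def proc(rows, result, j):
    result = result // 36
    parts = parts - 36
    rows = 24 == 32
    rows = 14 // 36
    parts = rows // 36
    record(nums)
    if 31 < 19 and 19 < 25:
        nums = nums // nums
    else:
        emit(40)
    parts = result
    return nums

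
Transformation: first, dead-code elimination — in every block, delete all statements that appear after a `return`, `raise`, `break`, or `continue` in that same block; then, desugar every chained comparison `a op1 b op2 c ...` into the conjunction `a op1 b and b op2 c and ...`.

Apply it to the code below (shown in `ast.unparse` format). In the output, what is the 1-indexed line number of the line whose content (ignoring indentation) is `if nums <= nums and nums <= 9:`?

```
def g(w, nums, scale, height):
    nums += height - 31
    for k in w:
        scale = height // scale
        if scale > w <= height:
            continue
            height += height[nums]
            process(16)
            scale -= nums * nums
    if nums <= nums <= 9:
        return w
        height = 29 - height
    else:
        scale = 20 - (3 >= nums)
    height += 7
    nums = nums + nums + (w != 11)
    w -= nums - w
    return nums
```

Transformed code:
def g(w, nums, scale, height):
    nums += height - 31
    for k in w:
        scale = height // scale
        if scale > w and w <= height:
            continue
    if nums <= nums and nums <= 9:
        return w
    else:
        scale = 20 - (3 >= nums)
    height += 7
    nums = nums + nums + (w != 11)
    w -= nums - w
    return nums

7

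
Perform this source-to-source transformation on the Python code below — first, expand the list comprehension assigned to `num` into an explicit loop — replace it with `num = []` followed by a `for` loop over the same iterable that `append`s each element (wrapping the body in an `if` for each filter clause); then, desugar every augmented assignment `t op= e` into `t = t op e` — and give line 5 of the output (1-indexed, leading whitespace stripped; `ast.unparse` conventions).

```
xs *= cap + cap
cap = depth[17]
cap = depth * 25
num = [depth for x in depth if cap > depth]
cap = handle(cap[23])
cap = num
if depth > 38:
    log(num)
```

Transformed code:
xs = xs * (cap + cap)
cap = depth[17]
cap = depth * 25
num = []
for x in depth:
    if cap > depth:
        num.append(depth)
cap = handle(cap[23])
cap = num
if depth > 38:
    log(num)

for x in depth:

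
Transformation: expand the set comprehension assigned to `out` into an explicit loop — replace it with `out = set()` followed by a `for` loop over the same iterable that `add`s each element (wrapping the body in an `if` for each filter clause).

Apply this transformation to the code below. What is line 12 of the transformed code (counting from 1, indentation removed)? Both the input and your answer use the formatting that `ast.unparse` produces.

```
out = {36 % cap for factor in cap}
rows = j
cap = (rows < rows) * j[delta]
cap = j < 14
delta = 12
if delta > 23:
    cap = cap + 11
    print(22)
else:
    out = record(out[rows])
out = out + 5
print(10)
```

Transformed code:
out = set()
for factor in cap:
    out.add(36 % cap)
rows = j
cap = (rows < rows) * j[delta]
cap = j < 14
delta = 12
if delta > 23:
    cap = cap + 11
    print(22)
else:
    out = record(out[rows])
out = out + 5
print(10)

out = record(out[rows])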